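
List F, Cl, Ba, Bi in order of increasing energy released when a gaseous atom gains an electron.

Ba < Bi < F < Cl

F is in period 2, group 17; Cl is in period 3, group 17; Ba is in period 6, group 2; Bi is in period 6, group 15.
EA tends to increase across a period and decrease down a group, though the pattern is less regular than for IE or radius.
Neither a single period nor a single group — weigh both effects.
Bi > Ba: Bi lies to the right of Ba in period 6, so the across-period effect alone puts Bi higher.
F > Bi: relative to Bi, both the across-period and down-group shifts push F's electron affinity up.
Cl > F: this pair runs against the simple trend — see the exception note.
Note the exception: Cl has a higher electron affinity than F, contrary to the simple trend — F's small 2p subshell makes the incoming electron feel strong e⁻–e⁻ repulsion, so Cl actually releases more energy on gaining an electron.
Approximate values (kJ/mol): F 328, Cl 349, Ba 14, Bi 91.
So from lowest to highest: Ba < Bi < F < Cl.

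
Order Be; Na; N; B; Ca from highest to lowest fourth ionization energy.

After 3 electrons have been removed, what remains? Be³⁺ is already 1 electron into the core; Na³⁺ is already 2 electrons into the core; N³⁺ still has 2 valence electrons; B³⁺ is the bare [He] core; Ca³⁺ is already 1 electron into the core.
Usually core removal costs more than valence removal, but here the competition is close: a tightly held n=2 valence electron can cost more to remove than an n=3 core electron, so the actual values have to decide it.
The numbers (kJ/mol): Be 21007, Na 9543, N 7475, B 25026, Ca 6491.
Hence IE_4: Ca < N < Na < Be < B.

B, Be, Na, N, Ca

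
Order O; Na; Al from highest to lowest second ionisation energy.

Na > O > Al

Consider each +1 ion: O⁺ still has 5 valence electrons; Na⁺ is the bare [Ne] core; Al⁺ still has 2 valence electrons.
Breaking into a closed-shell core is much more expensive than removing a leftover valence electron — Na has the largest IE_2 here.
Valence configurations: O⁺ [He]2s²2p³, Al⁺ [Ne]3s².
Approximate IE_2 values (kJ/mol): O 3388, Na 4562, Al 1817.
Hence IE_2: Al < O < Na.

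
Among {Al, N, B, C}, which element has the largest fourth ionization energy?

B

The fourth ionization energy removes an electron from the +3 ion. For each element: Al³⁺ is the bare [Ne] core; N³⁺ still has 2 valence electrons; B³⁺ is the bare [He] core; C³⁺ still has 1 valence electron.
Pulling an electron out of a noble-gas core costs far more than removing a remaining valence electron, so Al and B sit at the high end of IE_4.
Valence configurations: N³⁺ [He]2s², C³⁺ [He]2s¹.
The numbers (kJ/mol): Al 11577, N 7475, B 25026, C 6223.
So the fourth ionization energies run C < N < Al < B.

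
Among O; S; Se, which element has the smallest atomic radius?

O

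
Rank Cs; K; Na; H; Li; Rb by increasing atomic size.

H < Li < Na < K < Rb < Cs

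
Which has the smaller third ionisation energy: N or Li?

N

IE_3 is the cost of taking one more electron from the +2 cation: N²⁺ still has 3 valence electrons; Li²⁺ is already 1 electron into the core.
Pulling an electron out of a noble-gas core costs far more than removing a remaining valence electron, so Li sits at the high end of IE_3.
Tabulated IE_3 (kJ/mol): N 4578, Li 11815.
Overall IE_3 order: N < Li.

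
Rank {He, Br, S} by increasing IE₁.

He is in period 1, group 18; S is in period 3, group 16; Br is in period 4, group 17.
Across a period the outer electron is held more tightly (higher IE₁); down a group it sits in a higher shell, more shielded, and comes off more easily.
These span different periods and groups, so the two trends combine.
Br > S: period and group pull opposite ways; the across-period shift dominates (1140 vs 1000 kJ/mol).
He > Br: both effects reinforce here, so He is clearly the higher of the two.
For reference (kJ/mol): He 2372, S 1000, Br 1140.
So from lowest to highest: S < Br < He.

S < Br < He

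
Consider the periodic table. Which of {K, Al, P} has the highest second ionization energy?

The second ionization energy removes an electron from the +1 ion. For each element: K⁺ is the bare [Ar] core; Al⁺ still has 2 valence electrons; P⁺ still has 4 valence electrons.
Pulling an electron out of a noble-gas core costs far more than removing a remaining valence electron, so K sits at the high end of IE_2.
Valence configurations: Al⁺ [Ne]3s², P⁺ [Ne]3s²3p².
The numbers (kJ/mol): K 3052, Al 1817, P 1907.
Hence IE_2: Al < P < K.

K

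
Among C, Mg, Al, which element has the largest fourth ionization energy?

Al

IE_4 is the cost of taking one more electron from the +3 cation: C³⁺ still has 1 valence electron; Mg³⁺ is already 1 electron into the core; Al³⁺ is the bare [Ne] core.
Pulling an electron out of a noble-gas core costs far more than removing a remaining valence electron, so Mg and Al sit at the high end of IE_4.
Approximate IE_4 values (kJ/mol): C 6223, Mg 10543, Al 11577.
So the fourth ionization energies run C < Mg < Al.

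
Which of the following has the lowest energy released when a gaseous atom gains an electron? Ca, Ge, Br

EA tends to increase across a period and decrease down a group, though the pattern is less regular than for IE or radius.
All lie in period 4, so electron affinity increases left to right.
The lowest energy released when a gaseous atom gains an electron among these belongs to Ca.

Ca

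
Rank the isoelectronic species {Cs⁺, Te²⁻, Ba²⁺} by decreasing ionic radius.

Te²⁻ > Cs⁺ > Ba²⁺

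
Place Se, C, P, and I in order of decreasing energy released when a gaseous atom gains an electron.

I > Se > C > P

C is in period 2, group 14; P is in period 3, group 15; Se is in period 4, group 16; I is in period 5, group 17.
Adding an electron releases more energy for atoms nearer the top right (short of the noble gases).
These sit on a diagonal, where the across-period and down-group effects partly cancel.
C > P: the two effects oppose for this pair; the down-group effect wins (122 vs 72 kJ/mol).
Se > C: the two effects oppose for this pair; the across-period effect wins (195 vs 122 kJ/mol).
I > Se: period and group pull opposite ways; the across-period shift dominates (295 vs 195 kJ/mol).
Approximate values (kJ/mol): C 122, P 72, Se 195, I 295.
So from highest to lowest: I > Se > C > P.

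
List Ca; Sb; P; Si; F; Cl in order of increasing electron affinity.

Ca < P < Sb < Si < F < Cl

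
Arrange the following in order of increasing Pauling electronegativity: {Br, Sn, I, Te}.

Sn < Te < I < Br

Atoms toward the upper right of the periodic table pull bonding electrons most strongly.
These span different periods and groups, so the two trends combine.
Te > Sn: Te lies to the right of Sn in period 5, so the across-period effect alone puts Te higher.
I > Te: I lies to the right of Te in period 5, so the across-period effect alone puts I higher.
Br > I: Br sits above I in group 17, so the down-group effect alone puts Br higher.
Approximate values (Pauling): Br 2.96, Sn 1.96, Te 2.10, I 2.66.
So from lowest to highest: Sn < Te < I < Br.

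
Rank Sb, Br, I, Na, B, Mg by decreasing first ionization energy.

Br > I > Sb > B > Mg > Na

First ionization energy rises across a period (greater Z_eff holds electrons more tightly) and falls down a group (valence electrons are farther from the nucleus).
Here both period and group differ, so the two effects have to be weighed against each other.
Mg > Na: Mg lies to the right of Na in period 3, so the across-period effect alone puts Mg higher.
B > Mg: relative to Mg, both the across-period and down-group shifts push B's first ionization energy up.
Sb > B: period and group pull opposite ways; the across-period shift dominates (831 vs 801 kJ/mol).
I > Sb: both are in period 5; the period trend gives I the larger value.
Br > I: Br sits above I in group 17, so the down-group effect alone puts Br higher.
Approximate values (kJ/mol): B 801, Na 496, Mg 738, Br 1140, Sb 831, I 1008.
So from highest to lowest: Br > I > Sb > B > Mg > Na.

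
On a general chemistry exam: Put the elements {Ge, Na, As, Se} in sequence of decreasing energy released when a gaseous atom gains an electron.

Se > Ge > As > Na

Na is in period 3, group 1; Ge is in period 4, group 14; As is in period 4, group 15; Se is in period 4, group 16.
Electron affinity generally becomes more exothermic across a period toward the halogens and less exothermic down a group.
Neither a single period nor a single group — weigh both effects.
As > Na: the two effects oppose for this pair; the across-period effect wins (78 vs 53 kJ/mol).
Ge > As: this pair runs against the simple trend — see the exception note.
Se > Ge: both are in period 4; the period trend gives Se the larger value.
Note the exception: Ge has a higher electron affinity than As, contrary to the simple trend — adding an electron to As's half-filled 4p³ is unfavourable, so Ge (4p²) has the more exothermic EA.
Approximate values (kJ/mol): Na 53, Ge 119, As 78, Se 195.
So from highest to lowest: Se > Ge > As > Na.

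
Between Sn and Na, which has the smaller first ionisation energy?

Na is in period 3, group 1; Sn is in period 5, group 14.
First ionization energy rises across a period (greater Z_eff holds electrons more tightly) and falls down a group (valence electrons are farther from the nucleus).
Here both period and group differ, so the two effects have to be weighed against each other.
Sn > Na: the two effects oppose for this pair; the across-period effect wins (709 vs 496 kJ/mol).
Approximate values (kJ/mol): Na 496, Sn 709.
So Na has the smaller first ionisation energy (Na < Sn).

Na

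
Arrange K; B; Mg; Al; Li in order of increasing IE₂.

Consider each +1 ion: K⁺ is the bare [Ar] core; B⁺ still has 2 valence electrons; Mg⁺ still has 1 valence electron; Al⁺ still has 2 valence electrons; Li⁺ is the bare [He] core.
Core electrons are held far more tightly than valence electrons, so K and Li top the IE_2 order.
Valence configurations: B⁺ [He]2s², Mg⁺ [Ne]3s¹, Al⁺ [Ne]3s².
The numbers (kJ/mol): K 3052, B 2427, Mg 1451, Al 1817, Li 7298.
Hence IE_2: Mg < Al < B < K < Li.

Mg < Al < B < K < Li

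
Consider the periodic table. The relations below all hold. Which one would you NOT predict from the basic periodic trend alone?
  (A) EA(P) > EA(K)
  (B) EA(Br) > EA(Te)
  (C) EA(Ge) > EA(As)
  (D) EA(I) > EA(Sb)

(C)

The general trend: electron affinity increases across a period and decreases down a group.
(A) P (period 3, group 15) vs K (period 4, group 1): the stated order agrees with the simple trend.
(B) Br (period 4, group 17) vs Te (period 5, group 16): the stated order agrees with the simple trend.
(C) Ge (period 4, group 14) vs As (period 4, group 15): the stated order contradicts the simple trend.
(D) I (period 5, group 17) vs Sb (period 5, group 15): the stated order agrees with the simple trend.
The exception is (C): adding an electron to As's half-filled 4p³ is unfavourable, so Ge (4p²) has the more exothermic EA.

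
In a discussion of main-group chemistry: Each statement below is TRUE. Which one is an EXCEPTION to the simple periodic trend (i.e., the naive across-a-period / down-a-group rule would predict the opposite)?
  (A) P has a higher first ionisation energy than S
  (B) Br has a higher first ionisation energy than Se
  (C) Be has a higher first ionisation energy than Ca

(A)

The general trend: first ionisation energy increases across a period and decreases down a group.
(A) P (period 3, group 15) vs S (period 3, group 16): the stated order contradicts the simple trend.
(B) Br (period 4, group 17) vs Se (period 4, group 16): the stated order agrees with the simple trend.
(C) Be (period 2, group 2) vs Ca (period 4, group 2): the stated order agrees with the simple trend.
The exception is (A): S (3p⁴) ionizes more easily than half-filled P (3p³) because the paired 3p electron in S is pushed out by e⁻–e⁻ repulsion.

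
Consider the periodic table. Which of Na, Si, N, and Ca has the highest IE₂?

After 1 electron has been removed, what remains? Na⁺ is the bare [Ne] core; Si⁺ still has 3 valence electrons; N⁺ still has 4 valence electrons; Ca⁺ still has 1 valence electron.
Breaking into a closed-shell core is much more expensive than removing a leftover valence electron — Na has the largest IE_2 here.
Valence configurations: Si⁺ [Ne]3s²3p¹, N⁺ [He]2s²2p², Ca⁺ [Ar]4s¹.
Tabulated IE_2 (kJ/mol): Na 4562, Si 1577, N 2856, Ca 1145.
So the second ionization energies run Ca < Si < N < Na.

Na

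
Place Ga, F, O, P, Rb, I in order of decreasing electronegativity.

F > O > I > P > Ga > Rb

O is in period 2, group 16; F is in period 2, group 17; P is in period 3, group 15; Ga is in period 4, group 13; Rb is in period 5, group 1; I is in period 5, group 17.
Smaller atoms with higher effective nuclear charge are more electronegative.
Neither a single period nor a single group — weigh both effects.
Ga > Rb: both effects reinforce here, so Ga is clearly the higher of the two.
P > Ga: both effects reinforce here, so P is clearly the higher of the two.
I > P: period and group pull opposite ways; the across-period shift dominates (2.66 vs 2.19).
O > I: the two effects oppose for this pair; the down-group effect wins (3.44 vs 2.66).
F > O: both are in period 2; the period trend gives F the larger value.
Approximate values (Pauling): O 3.44, F 3.98, P 2.19, Ga 1.81, Rb 0.82, I 2.66.
So from highest to lowest: F > O > I > P > Ga > Rb.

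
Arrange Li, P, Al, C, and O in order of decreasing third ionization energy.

Li > O > C > P > Al

IE_3 is the cost of taking one more electron from the +2 cation: Li²⁺ is already 1 electron into the core; P²⁺ still has 3 valence electrons; Al²⁺ still has 1 valence electron; C²⁺ still has 2 valence electrons; O²⁺ still has 4 valence electrons.
Pulling an electron out of a noble-gas core costs far more than removing a remaining valence electron, so Li sits at the high end of IE_3.
Valence configurations: P²⁺ [Ne]3s²3p¹, Al²⁺ [Ne]3s¹, C²⁺ [He]2s², O²⁺ [He]2s²2p².
Approximate IE_3 values (kJ/mol): Li 11815, P 2914, Al 2745, C 4620, O 5300.
Overall IE_3 order: Al < P < C < O < Li.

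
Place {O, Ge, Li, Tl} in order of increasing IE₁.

Li < Tl < Ge < O

Li is in period 2, group 1; O is in period 2, group 16; Ge is in period 4, group 14; Tl is in period 6, group 13.
Across a period the outer electron is held more tightly (higher IE₁); down a group it sits in a higher shell, more shielded, and comes off more easily.
Here both period and group differ, so the two effects have to be weighed against each other.
Tl > Li: the two effects oppose for this pair; the across-period effect wins (589 vs 520 kJ/mol).
Ge > Tl: both effects reinforce here, so Ge is clearly the higher of the two.
O > Ge: both effects reinforce here, so O is clearly the higher of the two.
For reference (kJ/mol): Li 520, O 1314, Ge 762, Tl 589.
So from lowest to highest: Li < Tl < Ge < O.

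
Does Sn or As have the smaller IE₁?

Sn

As is in period 4, group 15; Sn is in period 5, group 14.
Removing the outermost electron gets harder across a period and easier down a group.
Neither a single period nor a single group — weigh both effects.
As > Sn: relative to Sn, both the across-period and down-group shifts push As's first ionization energy up.
Tabulated first ionization energy (kJ/mol): As 947, Sn 709.
So Sn has the smaller IE₁ (Sn < As).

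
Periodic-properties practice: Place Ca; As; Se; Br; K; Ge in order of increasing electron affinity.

K is in period 4, group 1; Ca is in period 4, group 2; Ge is in period 4, group 14; As is in period 4, group 15; Se is in period 4, group 16; Br is in period 4, group 17.
Adding an electron releases more energy for atoms nearer the top right (short of the noble gases).
All lie in period 4; the across-period trend (electron affinity increases left to right) applies, with the exception below.
Note the exception: K has a higher electron affinity than Ca, contrary to the simple trend — adding an electron to Ca (ns²) has to open a new, higher-energy np subshell, which is unfavourable.
Note the exception: Ge has a higher electron affinity than As, contrary to the simple trend — adding an electron to As's half-filled 4p³ is unfavourable, so Ge (4p²) has the more exothermic EA.
Approximate values (kJ/mol): K 48, Ca 2, Ge 119, As 78, Se 195, Br 325.
So from lowest to highest: Ca < K < As < Ge < Se < Br.

Ca < K < As < Ge < Se < Br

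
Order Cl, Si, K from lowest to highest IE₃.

Si < Cl < K

IE_3 is the cost of taking one more electron from the +2 cation: Cl²⁺ still has 5 valence electrons; Si²⁺ still has 2 valence electrons; K²⁺ is already 1 electron into the core.
Breaking into a closed-shell core is much more expensive than removing a leftover valence electron — K has the largest IE_3 here.
Valence configurations: Cl²⁺ [Ne]3s²3p³, Si²⁺ [Ne]3s².
The numbers (kJ/mol): Cl 3822, Si 3232, K 4420.
Overall IE_3 order: Si < Cl < K.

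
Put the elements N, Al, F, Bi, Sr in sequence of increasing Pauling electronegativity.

Sr < Al < Bi < N < F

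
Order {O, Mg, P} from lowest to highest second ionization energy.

Mg < P < O

Consider each +1 ion: O⁺ still has 5 valence electrons; Mg⁺ still has 1 valence electron; P⁺ still has 4 valence electrons.
All are still removing valence electrons, so compare the +1 ions as you would atoms: IE_2 generally rises across a period (higher Z_eff) and falls down a group (larger shell), subject to the usual subshell exceptions.
Valence configurations: O⁺ [He]2s²2p³, Mg⁺ [Ne]3s¹, P⁺ [Ne]3s²3p².
Approximate IE_2 values (kJ/mol): O 3388, Mg 1451, P 1907.
Hence IE_2: Mg < P < O.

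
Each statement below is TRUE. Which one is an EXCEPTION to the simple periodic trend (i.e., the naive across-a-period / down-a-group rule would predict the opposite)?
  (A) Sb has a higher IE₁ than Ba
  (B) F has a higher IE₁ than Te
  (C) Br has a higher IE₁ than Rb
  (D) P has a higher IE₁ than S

(D)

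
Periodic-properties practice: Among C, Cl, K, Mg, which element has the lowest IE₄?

The fourth ionization energy removes an electron from the +3 ion. For each element: C³⁺ still has 1 valence electron; Cl³⁺ still has 4 valence electrons; K³⁺ is already 2 electrons into the core; Mg³⁺ is already 1 electron into the core.
Usually core removal costs more than valence removal, but here the competition is close: a tightly held n=2 valence electron can cost more to remove than an n=3 core electron, so the actual values have to decide it.
Valence configurations: C³⁺ [He]2s¹, Cl³⁺ [Ne]3s²3p².
The numbers (kJ/mol): C 6223, Cl 5159, K 5877, Mg 10543.
Putting it together, IE_4: Cl < K < C < Mg.

Cl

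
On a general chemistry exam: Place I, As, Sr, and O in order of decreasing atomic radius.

O is in period 2, group 16; As is in period 4, group 15; Sr is in period 5, group 2; I is in period 5, group 17.
Atomic radius shrinks across a period as nuclear charge pulls the same shell inward, and grows down a group as new shells are added.
These span different periods and groups, so the two trends combine.
As > O: relative to O, both the across-period and down-group shifts push As's atomic radius up.
I > As: the two effects oppose for this pair; the down-group effect wins (133 vs 121 pm).
Sr > I: Sr lies to the left of I in period 5, so the across-period effect alone puts Sr larger.
Approximate values (pm): O 63, As 121, Sr 185, I 133.
So from largest to smallest: Sr > I > As > O.

Sr > I > As > O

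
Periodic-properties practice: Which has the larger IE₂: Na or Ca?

IE_2 is the cost of taking one more electron from the +1 cation: Na⁺ is the bare [Ne] core; Ca⁺ still has 1 valence electron.
Pulling an electron out of a noble-gas core costs far more than removing a remaining valence electron, so Na sits at the high end of IE_2.
The numbers (kJ/mol): Na 4562, Ca 1145.
Overall IE_2 order: Ca < Na.

Na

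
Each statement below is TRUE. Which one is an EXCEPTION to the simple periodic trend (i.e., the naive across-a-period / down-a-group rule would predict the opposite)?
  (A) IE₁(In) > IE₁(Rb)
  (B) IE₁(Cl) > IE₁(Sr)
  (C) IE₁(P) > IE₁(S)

The general trend: first ionisation energy increases across a period and decreases down a group.
(A) In (period 5, group 13) vs Rb (period 5, group 1): the stated order agrees with the simple trend.
(B) Cl (period 3, group 17) vs Sr (period 5, group 2): the stated order agrees with the simple trend.
(C) P (period 3, group 15) vs S (period 3, group 16): the stated order contradicts the simple trend.
The exception is (C): S (3p⁴) ionizes more easily than half-filled P (3p³) because the paired 3p electron in S is pushed out by e⁻–e⁻ repulsion.

(C)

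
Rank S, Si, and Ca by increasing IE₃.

IE_3 is the cost of taking one more electron from the +2 cation: S²⁺ still has 4 valence electrons; Si²⁺ still has 2 valence electrons; Ca²⁺ is the bare [Ar] core.
Breaking into a closed-shell core is much more expensive than removing a leftover valence electron — Ca has the largest IE_3 here.
Valence configurations: S²⁺ [Ne]3s²3p², Si²⁺ [Ne]3s².
Tabulated IE_3 (kJ/mol): S 3357, Si 3232, Ca 4912.
So the third ionization energies run Si < S < Ca.

Si, S, Ca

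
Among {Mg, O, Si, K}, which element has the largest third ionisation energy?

Mg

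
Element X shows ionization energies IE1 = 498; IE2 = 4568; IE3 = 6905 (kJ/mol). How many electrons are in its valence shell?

1

Look for the largest jump between consecutive ionization energies: IE2/IE1 ≈ 9.2, far larger than any earlier ratio.
That jump marks the point where a core electron is being removed. So the atom has 1 valence electron.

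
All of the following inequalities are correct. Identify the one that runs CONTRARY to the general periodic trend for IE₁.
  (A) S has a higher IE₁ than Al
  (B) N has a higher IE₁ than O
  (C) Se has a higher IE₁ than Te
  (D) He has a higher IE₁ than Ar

(B)

The general trend: IE₁ increases across a period and decreases down a group.
(A) S (period 3, group 16) vs Al (period 3, group 13): the stated order agrees with the simple trend.
(B) N (period 2, group 15) vs O (period 2, group 16): the stated order contradicts the simple trend.
(C) Se (period 4, group 16) vs Te (period 5, group 16): the stated order agrees with the simple trend.
(D) He (period 1, group 18) vs Ar (period 3, group 18): the stated order agrees with the simple trend.
The exception is (B): pairing an electron in O's 2p⁴ costs repulsion energy, so O ionizes more easily than half-filled N (2p³).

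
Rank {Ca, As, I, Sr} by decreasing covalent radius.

Sr, Ca, I, As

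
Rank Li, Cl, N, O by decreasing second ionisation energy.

Li > O > N > Cl

IE_2 is the cost of taking one more electron from the +1 cation: Li⁺ is the bare [He] core; Cl⁺ still has 6 valence electrons; N⁺ still has 4 valence electrons; O⁺ still has 5 valence electrons.
Core electrons are held far more tightly than valence electrons, so Li tops the IE_2 order.
Valence configurations: Cl⁺ [Ne]3s²3p⁴, N⁺ [He]2s²2p², O⁺ [He]2s²2p³.
The numbers (kJ/mol): Li 7298, Cl 2298, N 2856, O 3388.
Putting it together, IE_2: Cl < N < O < Li.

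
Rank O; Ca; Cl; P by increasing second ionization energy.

Ca < P < Cl < O

IE_2 is the cost of taking one more electron from the +1 cation: O⁺ still has 5 valence electrons; Ca⁺ still has 1 valence electron; Cl⁺ still has 6 valence electrons; P⁺ still has 4 valence electrons.
All are still removing valence electrons, so compare the +1 ions as you would atoms: IE_2 generally rises across a period (higher Z_eff) and falls down a group (larger shell), subject to the usual subshell exceptions.
Valence configurations: O⁺ [He]2s²2p³, Ca⁺ [Ar]4s¹, Cl⁺ [Ne]3s²3p⁴, P⁺ [Ne]3s²3p².
The numbers (kJ/mol): O 3388, Ca 1145, Cl 2298, P 1907.
Putting it together, IE_2: Ca < P < Cl < O.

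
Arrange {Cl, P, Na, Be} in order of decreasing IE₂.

The second ionization energy removes an electron from the +1 ion. For each element: Cl⁺ still has 6 valence electrons; P⁺ still has 4 valence electrons; Na⁺ is the bare [Ne] core; Be⁺ still has 1 valence electron.
Pulling an electron out of a noble-gas core costs far more than removing a remaining valence electron, so Na sits at the high end of IE_2.
Valence configurations: Cl⁺ [Ne]3s²3p⁴, P⁺ [Ne]3s²3p², Be⁺ [He]2s¹.
Tabulated IE_2 (kJ/mol): Cl 2298, P 1907, Na 4562, Be 1757.
Putting it together, IE_2: Be < P < Cl < Na.

Na > Cl > P > Be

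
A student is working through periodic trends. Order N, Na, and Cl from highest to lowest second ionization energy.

Na > N > Cl

Consider each +1 ion: N⁺ still has 4 valence electrons; Na⁺ is the bare [Ne] core; Cl⁺ still has 6 valence electrons.
Core electrons are held far more tightly than valence electrons, so Na tops the IE_2 order.
Valence configurations: N⁺ [He]2s²2p², Cl⁺ [Ne]3s²3p⁴.
Tabulated IE_2 (kJ/mol): N 2856, Na 4562, Cl 2298.
Putting it together, IE_2: Cl < N < Na.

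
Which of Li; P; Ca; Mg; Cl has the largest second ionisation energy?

IE_2 is the cost of taking one more electron from the +1 cation: Li⁺ is the bare [He] core; P⁺ still has 4 valence electrons; Ca⁺ still has 1 valence electron; Mg⁺ still has 1 valence electron; Cl⁺ still has 6 valence electrons.
Core electrons are held far more tightly than valence electrons, so Li tops the IE_2 order.
Valence configurations: P⁺ [Ne]3s²3p², Ca⁺ [Ar]4s¹, Mg⁺ [Ne]3s¹, Cl⁺ [Ne]3s²3p⁴.
Approximate IE_2 values (kJ/mol): Li 7298, P 1907, Ca 1145, Mg 1451, Cl 2298.
Putting it together, IE_2: Ca < Mg < P < Cl < Li.

Li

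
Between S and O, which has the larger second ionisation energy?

O

After 1 electron has been removed, what remains? S⁺ still has 5 valence electrons; O⁺ still has 5 valence electrons.
All are still removing valence electrons, so compare the +1 ions as you would atoms: IE_2 generally rises across a period (higher Z_eff) and falls down a group (larger shell), subject to the usual subshell exceptions.
Valence configurations: S⁺ [Ne]3s²3p³, O⁺ [He]2s²2p³.
Approximate IE_2 values (kJ/mol): S 2252, O 3388.
So the second ionization energies run S < O.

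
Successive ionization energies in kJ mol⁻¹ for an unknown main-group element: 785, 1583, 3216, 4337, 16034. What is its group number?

Look for the largest jump between consecutive ionization energies: IE5/IE4 ≈ 3.7, far larger than any earlier ratio.
That jump marks the point where a core electron is being removed. So the atom has 4 valence electrons.
A main-group element with 4 valence electrons is in group 14.

Group 14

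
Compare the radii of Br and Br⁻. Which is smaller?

Br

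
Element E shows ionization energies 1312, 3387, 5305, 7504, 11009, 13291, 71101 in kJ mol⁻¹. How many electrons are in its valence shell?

Look for the largest jump between consecutive ionization energies: IE7/IE6 ≈ 5.3, far larger than any earlier ratio.
That jump marks the point where a core electron is being removed. So the atom has 6 valence electrons.

6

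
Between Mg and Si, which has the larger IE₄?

Mg

The fourth ionization energy removes an electron from the +3 ion. For each element: Mg³⁺ is already 1 electron into the core; Si³⁺ still has 1 valence electron.
Pulling an electron out of a noble-gas core costs far more than removing a remaining valence electron, so Mg sits at the high end of IE_4.
Approximate IE_4 values (kJ/mol): Mg 10543, Si 4356.
Overall IE_4 order: Si < Mg.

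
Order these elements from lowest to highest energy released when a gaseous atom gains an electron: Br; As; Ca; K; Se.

Ca < K < As < Se < Br

K is in period 4, group 1; Ca is in period 4, group 2; As is in period 4, group 15; Se is in period 4, group 16; Br is in period 4, group 17.
Adding an electron releases more energy for atoms nearer the top right (short of the noble gases).
All lie in period 4; the across-period trend (electron affinity increases left to right) applies, with the exception below.
Note the exception: K has a higher electron affinity than Ca, contrary to the simple trend — adding an electron to Ca (ns²) has to open a new, higher-energy np subshell, which is unfavourable.
Approximate values (kJ/mol): K 48, Ca 2, As 78, Se 195, Br 325.
So from lowest to highest: Ca < K < As < Se < Br.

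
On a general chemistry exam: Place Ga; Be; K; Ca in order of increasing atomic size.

Be is in period 2, group 2; K is in period 4, group 1; Ca is in period 4, group 2; Ga is in period 4, group 13.
Moving right in a period, electrons are added to the same shell under a stronger nuclear pull, so atoms get smaller; moving down, a new shell is opened and atoms get larger.
These span different periods and groups, so the two trends combine.
Ga > Be: the two effects oppose for this pair; the down-group effect wins (124 vs 102 pm).
Ca > Ga: both are in period 4; the period trend gives Ca the larger value.
K > Ca: K lies to the left of Ca in period 4, so the across-period effect alone puts K larger.
Approximate values (pm): Be 102, K 196, Ca 171, Ga 124.
So from smallest to largest: Be < Ga < Ca < K.

Be, Ga, Ca, K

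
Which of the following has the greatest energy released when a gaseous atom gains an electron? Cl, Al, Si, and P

Al is in period 3, group 13; Si is in period 3, group 14; P is in period 3, group 15; Cl is in period 3, group 17.
Adding an electron releases more energy for atoms nearer the top right (short of the noble gases).
All lie in period 3; the across-period trend (electron affinity increases left to right) applies, with the exception below.
Note the exception: Si has a higher electron affinity than P, contrary to the simple trend — adding an electron to P's half-filled 3p³ is unfavourable, so Si (3p²) has the more exothermic EA.
Tabulated electron affinity (kJ/mol): Al 42, Si 134, P 72, Cl 349.
The greatest energy released when a gaseous atom gains an electron among these belongs to Cl.

Cl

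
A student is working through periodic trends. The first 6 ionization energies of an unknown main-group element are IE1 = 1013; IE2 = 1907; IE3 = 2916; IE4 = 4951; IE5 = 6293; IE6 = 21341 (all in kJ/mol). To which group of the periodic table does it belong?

Group 15

Look for the largest jump between consecutive ionization energies: IE6/IE5 ≈ 3.4, far larger than any earlier ratio.
That jump marks the point where a core electron is being removed. So the atom has 5 valence electrons.
A main-group element with 5 valence electrons is in group 15.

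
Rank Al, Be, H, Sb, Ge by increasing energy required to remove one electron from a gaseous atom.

Al < Ge < Sb < Be < H

H is in period 1, group 1; Be is in period 2, group 2; Al is in period 3, group 13; Ge is in period 4, group 14; Sb is in period 5, group 15.
Removing the outermost electron gets harder across a period and easier down a group.
A diagonal step moves right (one effect) and down (the opposite effect) at once.
Ge > Al: period and group pull opposite ways; the across-period shift dominates (762 vs 578 kJ/mol).
Sb > Ge: period and group pull opposite ways; the across-period shift dominates (831 vs 762 kJ/mol).
Be > Sb: period and group pull opposite ways; the down-group shift dominates (900 vs 831 kJ/mol).
H > Be: period and group pull opposite ways; the down-group shift dominates (1312 vs 900 kJ/mol).
Tabulated first ionization energy (kJ/mol): H 1312, Be 900, Al 578, Ge 762, Sb 831.
So from lowest to highest: Al < Ge < Sb < Be < H.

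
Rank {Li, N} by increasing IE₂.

N < Li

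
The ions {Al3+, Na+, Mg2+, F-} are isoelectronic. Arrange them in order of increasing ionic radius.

Al3+ < Mg2+ < Na+ < F-

All of these have 10 electrons, so size is governed by nuclear charge alone: the more protons, the stronger the pull on the same electron cloud, and the smaller the ion.
Nuclear charges: Al3+ (Z=13), Mg2+ (Z=12), Na+ (Z=11), F- (Z=9).
Smallest to largest: Al3+ < Mg2+ < Na+ < F-.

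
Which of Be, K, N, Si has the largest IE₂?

After 1 electron has been removed, what remains? Be⁺ still has 1 valence electron; K⁺ is the bare [Ar] core; N⁺ still has 4 valence electrons; Si⁺ still has 3 valence electrons.
Breaking into a closed-shell core is much more expensive than removing a leftover valence electron — K has the largest IE_2 here.
Valence configurations: Be⁺ [He]2s¹, N⁺ [He]2s²2p², Si⁺ [Ne]3s²3p¹.
The numbers (kJ/mol): Be 1757, K 3052, N 2856, Si 1577.
Putting it together, IE_2: Si < Be < N < K.

K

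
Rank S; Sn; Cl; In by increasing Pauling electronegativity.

S is in period 3, group 16; Cl is in period 3, group 17; In is in period 5, group 13; Sn is in period 5, group 14.
Electronegativity increases across a period and decreases down a group, tracking effective nuclear charge and atomic size.
These span different periods and groups, so the two trends combine.
Sn > In: both are in period 5; the period trend gives Sn the larger value.
S > Sn: relative to Sn, both the across-period and down-group shifts push S's electronegativity up.
Cl > S: Cl lies to the right of S in period 3, so the across-period effect alone puts Cl higher.
For reference (Pauling): S 2.58, Cl 3.16, In 1.78, Sn 1.96.
So from lowest to highest: In < Sn < S < Cl.

In < Sn < S < Cl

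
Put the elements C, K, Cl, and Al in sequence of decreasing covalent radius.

K > Al > Cl > C

C is in period 2, group 14; Al is in period 3, group 13; Cl is in period 3, group 17; K is in period 4, group 1.
Moving right in a period, electrons are added to the same shell under a stronger nuclear pull, so atoms get smaller; moving down, a new shell is opened and atoms get larger.
Here both period and group differ, so the two effects have to be weighed against each other.
Cl > C: the two effects oppose for this pair; the down-group effect wins (99 vs 75 pm).
Al > Cl: both are in period 3; the period trend gives Al the larger value.
K > Al: both effects reinforce here, so K is clearly the larger of the two.
Tabulated atomic radius (pm): C 75, Al 126, Cl 99, K 196.
So from largest to smallest: K > Al > Cl > C.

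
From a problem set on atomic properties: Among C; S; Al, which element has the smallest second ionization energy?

IE_2 is the cost of taking one more electron from the +1 cation: C⁺ still has 3 valence electrons; S⁺ still has 5 valence electrons; Al⁺ still has 2 valence electrons.
All are still removing valence electrons, so compare the +1 ions as you would atoms: IE_2 generally rises across a period (higher Z_eff) and falls down a group (larger shell), subject to the usual subshell exceptions.
Valence configurations: C⁺ [He]2s²2p¹, S⁺ [Ne]3s²3p³, Al⁺ [Ne]3s².
The numbers (kJ/mol): C 2353, S 2252, Al 1817.
Hence IE_2: Al < S < C.

Al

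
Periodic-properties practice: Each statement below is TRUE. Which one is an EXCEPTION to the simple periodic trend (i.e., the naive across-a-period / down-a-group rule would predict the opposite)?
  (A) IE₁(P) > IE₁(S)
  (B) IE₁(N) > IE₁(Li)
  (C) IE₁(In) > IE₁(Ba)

The general trend: IE₁ increases across a period and decreases down a group.
(A) P (period 3, group 15) vs S (period 3, group 16): the stated order contradicts the simple trend.
(B) N (period 2, group 15) vs Li (period 2, group 1): the stated order agrees with the simple trend.
(C) In (period 5, group 13) vs Ba (period 6, group 2): the stated order agrees with the simple trend.
The exception is (A): S (3p⁴) ionizes more easily than half-filled P (3p³) because the paired 3p electron in S is pushed out by e⁻–e⁻ repulsion.

(A)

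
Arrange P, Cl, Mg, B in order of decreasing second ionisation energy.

IE_2 is the cost of taking one more electron from the +1 cation: P⁺ still has 4 valence electrons; Cl⁺ still has 6 valence electrons; Mg⁺ still has 1 valence electron; B⁺ still has 2 valence electrons.
All are still removing valence electrons, so compare the +1 ions as you would atoms: IE_2 generally rises across a period (higher Z_eff) and falls down a group (larger shell), subject to the usual subshell exceptions.
Valence configurations: P⁺ [Ne]3s²3p², Cl⁺ [Ne]3s²3p⁴, Mg⁺ [Ne]3s¹, B⁺ [He]2s².
Tabulated IE_2 (kJ/mol): P 1907, Cl 2298, Mg 1451, B 2427.
Hence IE_2: Mg < P < Cl < B.

B > Cl > P > Mg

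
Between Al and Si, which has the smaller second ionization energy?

Consider each +1 ion: Al⁺ still has 2 valence electrons; Si⁺ still has 3 valence electrons.
All are still removing valence electrons, so compare the +1 ions as you would atoms: IE_2 generally rises across a period (higher Z_eff) and falls down a group (larger shell), subject to the usual subshell exceptions.
Valence configurations: Al⁺ [Ne]3s², Si⁺ [Ne]3s²3p¹.
Si⁺ loses a lone 3p electron whereas Al⁺ must break into a filled 3s² pair, so IE_2(Al) > IE_2(Si) even though Si has the higher nuclear charge.
The numbers (kJ/mol): Al 1817, Si 1577.
Putting it together, IE_2: Si < Al.

Si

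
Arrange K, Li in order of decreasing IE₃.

Li > K

The third ionization energy removes an electron from the +2 ion. For each element: K²⁺ is already 1 electron into the core; Li²⁺ is already 1 electron into the core.
All of these are removing an electron from a noble-gas core or deeper; the smaller core (lower principal quantum number) is held far more tightly, and within a period the higher nuclear charge binds the same core more tightly.
The numbers (kJ/mol): K 4420, Li 11815.
Putting it together, IE_3: K < Li.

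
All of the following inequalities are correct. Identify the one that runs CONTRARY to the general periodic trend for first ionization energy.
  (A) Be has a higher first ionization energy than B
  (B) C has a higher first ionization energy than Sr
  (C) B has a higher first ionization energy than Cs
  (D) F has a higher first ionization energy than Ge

(A)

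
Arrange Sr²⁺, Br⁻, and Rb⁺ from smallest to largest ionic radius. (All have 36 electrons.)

Sr²⁺ < Rb⁺ < Br⁻

All of these have 36 electrons, so size is governed by nuclear charge alone: the more protons, the stronger the pull on the same electron cloud, and the smaller the ion.
Nuclear charges: Sr²⁺ (Z=38), Rb⁺ (Z=37), Br⁻ (Z=35).
Smallest to largest: Sr²⁺ < Rb⁺ < Br⁻.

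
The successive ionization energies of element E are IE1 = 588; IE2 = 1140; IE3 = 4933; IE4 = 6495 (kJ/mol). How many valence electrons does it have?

Look for the largest jump between consecutive ionization energies: IE3/IE2 ≈ 4.3, far larger than any earlier ratio.
That jump marks the point where a core electron is being removed. So the atom has 2 valence electrons.

2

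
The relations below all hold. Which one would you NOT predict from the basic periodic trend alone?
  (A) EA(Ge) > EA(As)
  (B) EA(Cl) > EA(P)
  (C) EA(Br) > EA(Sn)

The general trend: electron affinity increases across a period and decreases down a group.
(A) Ge (period 4, group 14) vs As (period 4, group 15): the stated order contradicts the simple trend.
(B) Cl (period 3, group 17) vs P (period 3, group 15): the stated order agrees with the simple trend.
(C) Br (period 4, group 17) vs Sn (period 5, group 14): the stated order agrees with the simple trend.
The exception is (A): adding an electron to As's half-filled 4p³ is unfavourable, so Ge (4p²) has the more exothermic EA.

(A)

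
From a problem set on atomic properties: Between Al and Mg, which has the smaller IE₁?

Mg is in period 3, group 2; Al is in period 3, group 13.
Removing the outermost electron gets harder across a period and easier down a group.
All lie in period 3; the across-period trend (first ionization energy increases left to right) applies, with the exception below.
Note the exception: Mg has a higher first ionization energy than Al, contrary to the simple trend — Al's single 3p electron is easier to remove than one from Mg's filled 3s².
Approximate values (kJ/mol): Mg 738, Al 578.
So Al has the smaller IE₁ (Al < Mg).

Al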